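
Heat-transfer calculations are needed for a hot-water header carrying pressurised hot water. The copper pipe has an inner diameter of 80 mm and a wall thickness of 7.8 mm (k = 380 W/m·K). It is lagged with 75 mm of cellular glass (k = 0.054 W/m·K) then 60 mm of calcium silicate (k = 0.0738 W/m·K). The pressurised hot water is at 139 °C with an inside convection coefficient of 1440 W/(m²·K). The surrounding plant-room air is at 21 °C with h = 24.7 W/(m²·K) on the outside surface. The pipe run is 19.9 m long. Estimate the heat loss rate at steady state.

Per-layer cylindrical resistances, series-summed:
R_inner film = 1/(h_i·2πr₁L) = 1/(1440×2π×0.04×19.9) = 1.388×10^-4 K/W
R_copper pipe wall = ln(47.8/40)/(2π×380×19.9) = 3.749×10^-6 K/W
R_cellular glass = ln(122.8/47.8)/(2π×0.054×19.9) = 0.1397 K/W
R_calcium silicate = ln(182.8/122.8)/(2π×0.0738×19.9) = 0.04311 K/W
R_outer film = 1/(h_o·2πr_oL) = 1/(24.7×2π×0.1828×19.9) = 0.001771 K/W
R_total = 0.1848 K/W
Q = ΔT/R_total = 118/0.1848

Q ≈ 639 W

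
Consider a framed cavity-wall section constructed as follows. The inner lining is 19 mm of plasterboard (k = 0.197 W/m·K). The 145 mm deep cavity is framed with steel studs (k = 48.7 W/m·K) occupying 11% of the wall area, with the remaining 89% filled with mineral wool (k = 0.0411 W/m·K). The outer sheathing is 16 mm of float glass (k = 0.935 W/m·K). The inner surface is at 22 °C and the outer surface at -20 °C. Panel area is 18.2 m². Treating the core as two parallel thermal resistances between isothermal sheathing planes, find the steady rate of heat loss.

Sheathing layers in series; stud and cavity paths in parallel between them.
R_inner = 0.019/(0.197×18.2) = 0.005299 K/W
R_stud  = 0.145/(48.7×0.11×18.2) = 0.001487 K/W
R_cav   = 0.145/(0.0411×0.89×18.2) = 0.2178 K/W
1/R_core = 1/R_stud + 1/R_cav → R_core = 0.001477 K/W
R_outer = 0.016/(0.935×18.2) = 9.402×10^-4 K/W
R_total = 0.007717 K/W
Q = ΔT/R_total = 42/0.007717

Q ≈ 5440 W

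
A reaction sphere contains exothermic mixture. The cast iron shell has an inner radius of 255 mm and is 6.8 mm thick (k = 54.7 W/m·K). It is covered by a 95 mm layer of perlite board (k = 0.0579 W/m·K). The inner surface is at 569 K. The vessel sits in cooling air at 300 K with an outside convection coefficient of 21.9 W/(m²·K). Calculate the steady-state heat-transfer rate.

Q ≈ 189 W

For a spherical shell R = (1/r₁ − 1/r₂)/(4πk); film R = 1/(h·4πr²). In series:
R_cast iron shell = (1/0.255 − 1/0.2618)/(4π×54.7) = 1.482×10^-4 K/W
R_perlite board = (1/0.2618 − 1/0.3568)/(4π×0.0579) = 1.398 K/W
R_outer film = 1/(h·4πr_o²) = 1/(21.9×4π×0.3568²) = 0.02854 K/W
R_total = 1.426 K/W
Q = ΔT/R_total = 269/1.426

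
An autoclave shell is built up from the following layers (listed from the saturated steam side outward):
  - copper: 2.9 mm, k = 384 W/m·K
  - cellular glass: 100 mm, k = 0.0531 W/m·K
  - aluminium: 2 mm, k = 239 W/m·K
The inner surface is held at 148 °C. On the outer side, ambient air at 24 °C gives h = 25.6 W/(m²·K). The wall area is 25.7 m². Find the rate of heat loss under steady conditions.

Q ≈ 1660 W

Using the resistance-network approach (series):
R_copper = L/(kA) = 0.0029/(384×25.7) = 2.939×10^-7 K/W
R_cellular glass = L/(kA) = 0.1/(0.0531×25.7) = 0.07328 K/W
R_aluminium = L/(kA) = 0.002/(239×25.7) = 3.256×10^-7 K/W
R_outer film = 1/(h_o·A) = 1/(25.6×25.7) = 0.00152 K/W
R_total = 0.0748 K/W
Q = ΔT / R_total = 124 / 0.0748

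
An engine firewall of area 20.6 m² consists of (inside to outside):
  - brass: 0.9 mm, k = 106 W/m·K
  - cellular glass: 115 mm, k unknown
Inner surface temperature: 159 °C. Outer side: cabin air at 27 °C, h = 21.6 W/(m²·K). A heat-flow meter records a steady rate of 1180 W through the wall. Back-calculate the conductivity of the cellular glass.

k ≈ 0.0509 W/(m·K)

Using the resistance-network approach (series):
R_brass = L/(kA) = 0.0009/(106×20.6) = 4.122×10^-7 K/W
R_outer film = 1/(h_o·A) = 1/(21.6×20.6) = 0.002247 K/W
Sum of known resistances R_other = 0.002248 K/W
Total R = ΔT/Q = 132/1180 = 0.1119 K/W
R_cellular glass = R_total − R_other = 0.1096 K/W
k = L/(R·A) = 0.115/(0.1096×20.6)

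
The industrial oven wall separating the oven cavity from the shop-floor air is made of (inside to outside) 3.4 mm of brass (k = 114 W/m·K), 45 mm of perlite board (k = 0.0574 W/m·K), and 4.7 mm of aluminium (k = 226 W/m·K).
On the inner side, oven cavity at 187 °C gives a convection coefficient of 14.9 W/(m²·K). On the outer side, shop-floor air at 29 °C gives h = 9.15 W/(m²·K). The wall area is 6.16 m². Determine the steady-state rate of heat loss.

Q ≈ 1010 W

Using the resistance-network approach (series):
R_inner film = 1/(h_i·A) = 1/(14.9×6.16) = 0.0109 K/W
R_brass = L/(kA) = 0.0034/(114×6.16) = 4.842×10^-6 K/W
R_perlite board = L/(kA) = 0.045/(0.0574×6.16) = 0.1273 K/W
R_aluminium = L/(kA) = 0.0047/(226×6.16) = 3.376×10^-6 K/W
R_outer film = 1/(h_o·A) = 1/(9.15×6.16) = 0.01774 K/W
R_total = 0.1559 K/W
Q = ΔT / R_total = 158 / 0.1559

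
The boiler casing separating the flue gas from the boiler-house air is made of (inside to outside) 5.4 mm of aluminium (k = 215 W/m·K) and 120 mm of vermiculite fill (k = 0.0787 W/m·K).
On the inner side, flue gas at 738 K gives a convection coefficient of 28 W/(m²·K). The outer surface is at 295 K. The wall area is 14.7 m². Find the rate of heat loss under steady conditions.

Q ≈ 4170 W

Treating each layer as a thermal resistance in series:
R_inner film = 1/(h_i·A) = 1/(28×14.7) = 0.00243 K/W
R_aluminium = L/(kA) = 0.0054/(215×14.7) = 1.709×10^-6 K/W
R_vermiculite fill = L/(kA) = 0.12/(0.0787×14.7) = 0.1037 K/W
R_total = 0.1062 K/W
Q = ΔT / R_total = 443 / 0.1062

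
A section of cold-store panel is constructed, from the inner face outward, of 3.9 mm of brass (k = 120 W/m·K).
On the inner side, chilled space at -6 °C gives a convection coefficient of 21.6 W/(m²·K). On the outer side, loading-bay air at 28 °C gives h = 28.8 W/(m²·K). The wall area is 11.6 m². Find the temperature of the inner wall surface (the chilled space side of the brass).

Model the wall as resistances in series:
R_inner film = 1/(h_i·A) = 1/(21.6×11.6) = 0.003991 K/W
R_brass = L/(kA) = 0.0039/(120×11.6) = 2.802×10^-6 K/W
R_outer film = 1/(h_o·A) = 1/(28.8×11.6) = 0.002993 K/W
R_total = 0.006987 K/W;  Q = ΔT/R_total = 34/0.006987 = 4866 W
T_interface = T_inner + Q·ΣR(inner→interface) = -6 + 4870×0.003991

T ≈ 13.4 °C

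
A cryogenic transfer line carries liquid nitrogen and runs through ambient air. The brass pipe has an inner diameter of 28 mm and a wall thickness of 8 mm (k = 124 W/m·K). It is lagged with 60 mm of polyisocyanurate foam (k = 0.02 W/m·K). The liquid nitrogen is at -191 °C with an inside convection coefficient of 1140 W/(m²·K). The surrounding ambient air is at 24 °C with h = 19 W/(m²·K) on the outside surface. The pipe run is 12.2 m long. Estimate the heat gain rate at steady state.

Q ≈ 248 W

For a radial system each layer contributes R = ln(r_out/r_in)/(2πkL); films add R = 1/(hA).
R_inner film = 1/(h_i·2πr₁L) = 1/(1140×2π×0.014×12.2) = 8.174×10^-4 K/W
R_brass pipe wall = ln(22/14)/(2π×124×12.2) = 4.755×10^-5 K/W
R_polyisocyanurate foam = ln(82/22)/(2π×0.02×12.2) = 0.8582 K/W
R_outer film = 1/(h_o·2πr_oL) = 1/(19×2π×0.082×12.2) = 0.008373 K/W
R_total = 0.8674 K/W
Q = ΔT/R_total = 215/0.8674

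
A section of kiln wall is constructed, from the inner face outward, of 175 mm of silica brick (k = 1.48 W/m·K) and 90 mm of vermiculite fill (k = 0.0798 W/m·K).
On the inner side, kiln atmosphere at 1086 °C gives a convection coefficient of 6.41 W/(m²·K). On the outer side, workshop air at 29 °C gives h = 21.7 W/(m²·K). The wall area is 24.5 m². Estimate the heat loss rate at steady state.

Q ≈ 17900 W

Treating each layer as a thermal resistance in series:
R_inner film = 1/(h_i·A) = 1/(6.41×24.5) = 0.006368 K/W
R_silica brick = L/(kA) = 0.175/(1.48×24.5) = 0.004826 K/W
R_vermiculite fill = L/(kA) = 0.09/(0.0798×24.5) = 0.04603 K/W
R_outer film = 1/(h_o·A) = 1/(21.7×24.5) = 0.001881 K/W
R_total = 0.05911 K/W
Q = ΔT / R_total = 1057 / 0.05911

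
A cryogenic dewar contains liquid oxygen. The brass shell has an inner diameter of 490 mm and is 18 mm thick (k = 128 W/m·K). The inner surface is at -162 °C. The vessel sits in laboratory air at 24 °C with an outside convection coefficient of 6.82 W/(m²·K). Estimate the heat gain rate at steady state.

Q ≈ 1100 W

For a spherical shell R = (1/r₁ − 1/r₂)/(4πk); film R = 1/(h·4πr²). In series:
R_brass shell = (1/0.245 − 1/0.263)/(4π×128) = 1.737×10^-4 K/W
R_outer film = 1/(h·4πr_o²) = 1/(6.82×4π×0.263²) = 0.1687 K/W
R_total = 0.1689 K/W
Q = ΔT/R_total = 186/0.1689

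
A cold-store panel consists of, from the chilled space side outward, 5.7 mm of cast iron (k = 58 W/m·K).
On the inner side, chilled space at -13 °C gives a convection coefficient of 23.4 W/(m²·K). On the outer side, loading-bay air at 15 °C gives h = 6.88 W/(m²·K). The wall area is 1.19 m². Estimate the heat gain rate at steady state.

Q ≈ 177 W

Series thermal resistances:
R_inner film = 1/(h_i·A) = 1/(23.4×1.19) = 0.03591 K/W
R_cast iron = L/(kA) = 0.0057/(58×1.19) = 8.258×10^-5 K/W
R_outer film = 1/(h_o·A) = 1/(6.88×1.19) = 0.1221 K/W
R_total = 0.1581 K/W
Q = ΔT / R_total = 28 / 0.1581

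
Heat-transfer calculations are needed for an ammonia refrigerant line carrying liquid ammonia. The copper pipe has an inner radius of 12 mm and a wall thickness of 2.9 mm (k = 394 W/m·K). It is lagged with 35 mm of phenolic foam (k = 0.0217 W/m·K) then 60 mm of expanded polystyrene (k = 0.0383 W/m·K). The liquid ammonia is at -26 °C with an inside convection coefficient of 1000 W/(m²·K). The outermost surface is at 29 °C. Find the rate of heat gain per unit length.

Per-layer cylindrical resistances, series-summed:
R_inner film = 1/(h_i·2πr₁L) = 1/(1000×2π×0.012×1) = 0.01326 K/W
R_copper pipe wall = ln(14.9/12)/(2π×394×1) = 8.744×10^-5 K/W
R_phenolic foam = ln(49.9/14.9)/(2π×0.0217×1) = 8.865 K/W
R_expanded polystyrene = ln(109.9/49.9)/(2π×0.0383×1) = 3.281 K/W
R_total = 12.16 K/W
Q = ΔT/R_total = 55/12.16

q′ ≈ 4.52 W/m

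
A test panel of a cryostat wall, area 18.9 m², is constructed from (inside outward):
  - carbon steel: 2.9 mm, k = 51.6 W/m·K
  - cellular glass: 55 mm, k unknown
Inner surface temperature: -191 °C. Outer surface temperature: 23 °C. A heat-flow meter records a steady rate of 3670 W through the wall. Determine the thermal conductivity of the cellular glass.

k ≈ 0.0499 W/(m·K)

Model the wall as resistances in series:
R_carbon steel = L/(kA) = 0.0029/(51.6×18.9) = 2.974×10^-6 K/W
Sum of known resistances R_other = 2.974×10^-6 K/W
Total R = ΔT/Q = 214/3670 = 0.05831 K/W
R_cellular glass = R_total − R_other = 0.05831 K/W
k = L/(R·A) = 0.055/(0.05831×18.9)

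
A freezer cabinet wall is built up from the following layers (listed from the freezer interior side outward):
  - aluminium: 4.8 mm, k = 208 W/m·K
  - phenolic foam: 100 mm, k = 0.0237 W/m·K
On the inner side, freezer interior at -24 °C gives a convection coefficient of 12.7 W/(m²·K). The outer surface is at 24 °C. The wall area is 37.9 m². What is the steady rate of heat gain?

Treating each layer as a thermal resistance in series:
R_inner film = 1/(h_i·A) = 1/(12.7×37.9) = 0.002078 K/W
R_aluminium = L/(kA) = 0.0048/(208×37.9) = 6.089×10^-7 K/W
R_phenolic foam = L/(kA) = 0.1/(0.0237×37.9) = 0.1113 K/W
R_total = 0.1134 K/W
Q = ΔT / R_total = 48 / 0.1134

Q ≈ 423 W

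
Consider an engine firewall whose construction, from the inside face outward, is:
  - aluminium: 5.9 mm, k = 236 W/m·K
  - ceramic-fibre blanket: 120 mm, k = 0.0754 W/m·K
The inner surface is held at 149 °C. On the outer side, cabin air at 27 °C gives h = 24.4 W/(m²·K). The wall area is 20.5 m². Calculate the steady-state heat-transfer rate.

Model the wall as resistances in series:
R_aluminium = L/(kA) = 0.0059/(236×20.5) = 1.22×10^-6 K/W
R_ceramic-fibre blanket = L/(kA) = 0.12/(0.0754×20.5) = 0.07763 K/W
R_outer film = 1/(h_o·A) = 1/(24.4×20.5) = 0.001999 K/W
R_total = 0.07964 K/W
Q = ΔT / R_total = 122 / 0.07964

Q ≈ 1530 W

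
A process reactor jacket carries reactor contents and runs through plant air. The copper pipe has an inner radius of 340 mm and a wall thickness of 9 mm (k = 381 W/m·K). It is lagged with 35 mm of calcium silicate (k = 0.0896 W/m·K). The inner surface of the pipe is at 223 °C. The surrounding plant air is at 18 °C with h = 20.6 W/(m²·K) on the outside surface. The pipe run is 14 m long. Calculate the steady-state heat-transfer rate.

Q ≈ 15100 W

Per-layer cylindrical resistances, series-summed:
R_copper pipe wall = ln(349/340)/(2π×381×14) = 7.796×10^-7 K/W
R_calcium silicate = ln(384/349)/(2π×0.0896×14) = 0.01213 K/W
R_outer film = 1/(h_o·2πr_oL) = 1/(20.6×2π×0.384×14) = 0.001437 K/W
R_total = 0.01356 K/W
Q = ΔT/R_total = 205/0.01356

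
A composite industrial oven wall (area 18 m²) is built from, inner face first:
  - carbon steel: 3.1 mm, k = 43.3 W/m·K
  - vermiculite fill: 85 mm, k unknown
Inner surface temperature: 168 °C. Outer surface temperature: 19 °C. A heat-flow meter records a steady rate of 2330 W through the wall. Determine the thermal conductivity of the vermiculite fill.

Using the resistance-network approach (series):
R_carbon steel = L/(kA) = 0.0031/(43.3×18) = 3.977×10^-6 K/W
Sum of known resistances R_other = 3.977×10^-6 K/W
Total R = ΔT/Q = 149/2330 = 0.06395 K/W
R_vermiculite fill = R_total − R_other = 0.06394 K/W
k = L/(R·A) = 0.085/(0.06394×18)

k ≈ 0.0738 W/(m·K)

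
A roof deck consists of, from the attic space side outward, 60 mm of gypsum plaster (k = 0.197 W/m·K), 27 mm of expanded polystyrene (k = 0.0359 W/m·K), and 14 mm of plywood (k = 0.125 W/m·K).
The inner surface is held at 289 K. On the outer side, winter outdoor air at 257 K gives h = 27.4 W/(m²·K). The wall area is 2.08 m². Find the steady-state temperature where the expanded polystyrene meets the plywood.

Treating each layer as a thermal resistance in series:
R_gypsum plaster = L/(kA) = 0.06/(0.197×2.08) = 0.1464 K/W
R_expanded polystyrene = L/(kA) = 0.027/(0.0359×2.08) = 0.3616 K/W
R_plywood = L/(kA) = 0.014/(0.125×2.08) = 0.05385 K/W
R_outer film = 1/(h_o·A) = 1/(27.4×2.08) = 0.01755 K/W
R_total = 0.5794 K/W;  Q = ΔT/R_total = 32/0.5794 = 55.23 W
T_interface = T_inner − Q·ΣR(inner→interface) = 289 − 55.2×0.508

T ≈ 261 K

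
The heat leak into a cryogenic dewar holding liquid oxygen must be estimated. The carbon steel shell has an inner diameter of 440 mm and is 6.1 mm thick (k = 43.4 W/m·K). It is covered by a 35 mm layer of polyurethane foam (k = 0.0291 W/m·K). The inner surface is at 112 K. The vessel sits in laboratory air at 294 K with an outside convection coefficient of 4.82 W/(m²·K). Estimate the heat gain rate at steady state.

Q ≈ 97.7 W

For a spherical shell R = (1/r₁ − 1/r₂)/(4πk); film R = 1/(h·4πr²). In series:
R_carbon steel shell = (1/0.22 − 1/0.2261)/(4π×43.4) = 2.249×10^-4 K/W
R_polyurethane foam = (1/0.2261 − 1/0.2611)/(4π×0.0291) = 1.621 K/W
R_outer film = 1/(h·4πr_o²) = 1/(4.82×4π×0.2611²) = 0.2422 K/W
R_total = 1.864 K/W
Q = ΔT/R_total = 182/1.864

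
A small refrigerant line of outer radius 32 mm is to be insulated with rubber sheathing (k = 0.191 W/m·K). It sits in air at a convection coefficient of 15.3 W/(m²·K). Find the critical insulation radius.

For a cylinder r_cr = k/h = 0.191/15.3
r_cr = 12.5 mm; since the bare radius (32 mm) is above r_cr, any added insulation will reduce heat loss.

r_cr ≈ 12.5 mm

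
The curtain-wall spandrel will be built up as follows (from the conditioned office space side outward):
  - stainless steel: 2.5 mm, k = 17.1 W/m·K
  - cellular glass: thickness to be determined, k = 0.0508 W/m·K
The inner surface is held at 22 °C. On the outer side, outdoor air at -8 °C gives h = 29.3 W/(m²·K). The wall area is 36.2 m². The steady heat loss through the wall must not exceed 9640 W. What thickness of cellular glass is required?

L ≈ 3.98 mm

Thermal resistances in series:
R_stainless steel = L/(kA) = 0.0025/(17.1×36.2) = 4.039×10^-6 K/W
R_outer film = 1/(h_o·A) = 1/(29.3×36.2) = 9.428×10^-4 K/W
Sum of the known resistances R_other = 9.468×10^-4 K/W
Required total resistance R_tot = ΔT/Q_allow = 30/9640 = 0.003112 K/W
R_cellular glass = R_tot − R_other = 0.002165 K/W
L = R·k·A = 0.002165×0.0508×36.2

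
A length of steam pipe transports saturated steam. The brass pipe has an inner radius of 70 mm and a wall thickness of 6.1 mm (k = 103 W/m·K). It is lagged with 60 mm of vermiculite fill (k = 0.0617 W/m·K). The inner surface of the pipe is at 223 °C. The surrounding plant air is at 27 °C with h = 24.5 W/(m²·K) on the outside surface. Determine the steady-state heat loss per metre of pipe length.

Cylindrical conduction, so R = ln(r₂/r₁)/(2πkL) per layer, in series:
R_brass pipe wall = ln(76.1/70)/(2π×103×1) = 1.291×10^-4 K/W
R_vermiculite fill = ln(136.1/76.1)/(2π×0.0617×1) = 1.5 K/W
R_outer film = 1/(h_o·2πr_oL) = 1/(24.5×2π×0.1361×1) = 0.04773 K/W
R_total = 1.547 K/W
Q = ΔT/R_total = 196/1.547

q′ ≈ 127 W/m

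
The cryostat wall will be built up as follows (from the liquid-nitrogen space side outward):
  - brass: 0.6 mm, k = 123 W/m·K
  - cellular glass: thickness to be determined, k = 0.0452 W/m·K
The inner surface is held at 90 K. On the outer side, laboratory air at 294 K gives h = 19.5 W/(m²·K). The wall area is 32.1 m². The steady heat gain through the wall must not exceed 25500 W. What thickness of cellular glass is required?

Using the resistance-network approach (series):
R_brass = L/(kA) = 0.0006/(123×32.1) = 1.52×10^-7 K/W
R_outer film = 1/(h_o·A) = 1/(19.5×32.1) = 0.001598 K/W
Sum of the known resistances R_other = 0.001598 K/W
Required total resistance R_tot = ΔT/Q_allow = 204/25500 = 0.008 K/W
R_cellular glass = R_tot − R_other = 0.006402 K/W
L = R·k·A = 0.006402×0.0452×32.1

L ≈ 9.29 mm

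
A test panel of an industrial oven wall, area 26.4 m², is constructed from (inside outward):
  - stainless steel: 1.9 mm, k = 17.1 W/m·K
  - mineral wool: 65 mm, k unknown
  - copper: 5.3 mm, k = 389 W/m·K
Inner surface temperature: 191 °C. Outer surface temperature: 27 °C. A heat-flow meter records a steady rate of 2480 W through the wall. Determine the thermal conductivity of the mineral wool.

k ≈ 0.0372 W/(m·K)

Treating each layer as a thermal resistance in series:
R_stainless steel = L/(kA) = 0.0019/(17.1×26.4) = 4.209×10^-6 K/W
R_copper = L/(kA) = 0.0053/(389×26.4) = 5.161×10^-7 K/W
Sum of known resistances R_other = 4.725×10^-6 K/W
Total R = ΔT/Q = 164/2480 = 0.06613 K/W
R_mineral wool = R_total − R_other = 0.06612 K/W
k = L/(R·A) = 0.065/(0.06612×26.4)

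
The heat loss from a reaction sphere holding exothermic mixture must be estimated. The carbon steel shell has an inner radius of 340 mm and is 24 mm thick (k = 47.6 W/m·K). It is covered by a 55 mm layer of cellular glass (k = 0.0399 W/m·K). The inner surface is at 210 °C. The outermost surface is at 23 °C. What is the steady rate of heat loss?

For a spherical shell R = (1/r₁ − 1/r₂)/(4πk); film R = 1/(h·4πr²). In series:
R_carbon steel shell = (1/0.34 − 1/0.364)/(4π×47.6) = 3.242×10^-4 K/W
R_cellular glass = (1/0.364 − 1/0.419)/(4π×0.0399) = 0.7192 K/W
R_total = 0.7195 K/W
Q = ΔT/R_total = 187/0.7195

Q ≈ 260 W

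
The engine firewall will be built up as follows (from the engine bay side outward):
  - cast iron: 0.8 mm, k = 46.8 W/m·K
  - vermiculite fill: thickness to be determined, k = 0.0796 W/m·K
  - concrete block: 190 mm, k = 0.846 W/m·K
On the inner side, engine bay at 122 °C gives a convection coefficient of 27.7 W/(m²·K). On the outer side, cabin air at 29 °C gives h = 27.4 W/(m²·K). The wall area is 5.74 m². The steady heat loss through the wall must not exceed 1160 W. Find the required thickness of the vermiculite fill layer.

L ≈ 13 mm

Thermal resistances in series:
R_inner film = 1/(h_i·A) = 1/(27.7×5.74) = 0.006289 K/W
R_cast iron = L/(kA) = 0.0008/(46.8×5.74) = 2.978×10^-6 K/W
R_concrete block = L/(kA) = 0.19/(0.846×5.74) = 0.03913 K/W
R_outer film = 1/(h_o·A) = 1/(27.4×5.74) = 0.006358 K/W
Sum of the known resistances R_other = 0.05178 K/W
Required total resistance R_tot = ΔT/Q_allow = 93/1160 = 0.08017 K/W
R_vermiculite fill = R_tot − R_other = 0.0284 K/W
L = R·k·A = 0.0284×0.0796×5.74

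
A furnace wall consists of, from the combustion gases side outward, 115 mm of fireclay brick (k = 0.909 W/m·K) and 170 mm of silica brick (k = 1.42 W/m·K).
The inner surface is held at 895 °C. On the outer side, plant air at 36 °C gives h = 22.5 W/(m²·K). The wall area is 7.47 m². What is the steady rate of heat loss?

Treating each layer as a thermal resistance in series:
R_fireclay brick = L/(kA) = 0.115/(0.909×7.47) = 0.01694 K/W
R_silica brick = L/(kA) = 0.17/(1.42×7.47) = 0.01603 K/W
R_outer film = 1/(h_o·A) = 1/(22.5×7.47) = 0.00595 K/W
R_total = 0.03891 K/W
Q = ΔT / R_total = 859 / 0.03891

Q ≈ 22100 W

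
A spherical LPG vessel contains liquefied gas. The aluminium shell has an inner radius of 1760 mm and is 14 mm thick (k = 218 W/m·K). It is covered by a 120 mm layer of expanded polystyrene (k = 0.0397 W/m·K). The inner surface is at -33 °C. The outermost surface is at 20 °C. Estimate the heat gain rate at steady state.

Q ≈ 740 W

Spherical conduction: R = (1/r_in − 1/r_out)/(4πk) per layer; series-sum.
R_aluminium shell = (1/1.76 − 1/1.774)/(4π×218) = 1.637×10^-6 K/W
R_expanded polystyrene = (1/1.774 − 1/1.894)/(4π×0.0397) = 0.07159 K/W
R_total = 0.07159 K/W
Q = ΔT/R_total = 53/0.07159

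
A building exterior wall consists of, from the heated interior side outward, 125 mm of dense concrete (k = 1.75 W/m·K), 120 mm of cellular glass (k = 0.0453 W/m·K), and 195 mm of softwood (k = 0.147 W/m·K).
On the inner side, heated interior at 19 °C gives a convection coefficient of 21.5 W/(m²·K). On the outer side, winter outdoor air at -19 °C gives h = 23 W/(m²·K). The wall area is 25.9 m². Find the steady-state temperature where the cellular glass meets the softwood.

Thermal resistances in series:
R_inner film = 1/(h_i·A) = 1/(21.5×25.9) = 0.001796 K/W
R_dense concrete = L/(kA) = 0.125/(1.75×25.9) = 0.002758 K/W
R_cellular glass = L/(kA) = 0.12/(0.0453×25.9) = 0.1023 K/W
R_softwood = L/(kA) = 0.195/(0.147×25.9) = 0.05122 K/W
R_outer film = 1/(h_o·A) = 1/(23×25.9) = 0.001679 K/W
R_total = 0.1597 K/W;  Q = ΔT/R_total = 38/0.1597 = 237.9 W
T_interface = T_inner − Q·ΣR(inner→interface) = 19 − 238×0.1068

T ≈ -6.42 °C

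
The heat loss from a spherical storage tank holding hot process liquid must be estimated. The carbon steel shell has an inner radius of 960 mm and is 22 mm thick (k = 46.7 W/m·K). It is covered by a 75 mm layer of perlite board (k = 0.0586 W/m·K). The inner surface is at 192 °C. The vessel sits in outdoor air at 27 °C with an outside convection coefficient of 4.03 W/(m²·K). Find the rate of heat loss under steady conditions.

For a spherical shell R = (1/r₁ − 1/r₂)/(4πk); film R = 1/(h·4πr²). In series:
R_carbon steel shell = (1/0.96 − 1/0.982)/(4π×46.7) = 3.977×10^-5 K/W
R_perlite board = (1/0.982 − 1/1.057)/(4π×0.0586) = 0.09812 K/W
R_outer film = 1/(h·4πr_o²) = 1/(4.03×4π×1.057²) = 0.01767 K/W
R_total = 0.1158 K/W
Q = ΔT/R_total = 165/0.1158

Q ≈ 1420 W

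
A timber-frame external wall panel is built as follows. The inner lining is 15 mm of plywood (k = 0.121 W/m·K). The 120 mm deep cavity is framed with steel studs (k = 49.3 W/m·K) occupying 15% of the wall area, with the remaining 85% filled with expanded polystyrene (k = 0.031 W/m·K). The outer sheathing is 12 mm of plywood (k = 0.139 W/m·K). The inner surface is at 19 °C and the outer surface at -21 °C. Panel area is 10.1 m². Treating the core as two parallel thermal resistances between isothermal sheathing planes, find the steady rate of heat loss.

Sheathing layers in series; stud and cavity paths in parallel between them.
R_inner = 0.015/(0.121×10.1) = 0.01227 K/W
R_stud  = 0.12/(49.3×0.15×10.1) = 0.001607 K/W
R_cav   = 0.12/(0.031×0.85×10.1) = 0.4509 K/W
1/R_core = 1/R_stud + 1/R_cav → R_core = 0.001601 K/W
R_outer = 0.012/(0.139×10.1) = 0.008548 K/W
R_total = 0.02242 K/W
Q = ΔT/R_total = 40/0.02242

Q ≈ 1780 W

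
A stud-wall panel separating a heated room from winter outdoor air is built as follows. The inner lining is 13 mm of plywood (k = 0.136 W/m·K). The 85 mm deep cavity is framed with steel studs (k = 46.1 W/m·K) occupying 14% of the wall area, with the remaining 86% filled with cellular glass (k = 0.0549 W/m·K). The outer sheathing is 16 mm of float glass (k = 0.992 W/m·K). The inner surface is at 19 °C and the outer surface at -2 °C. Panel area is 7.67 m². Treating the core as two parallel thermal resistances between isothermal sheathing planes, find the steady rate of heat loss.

Q ≈ 1290 W

Sheathing layers in series; stud and cavity paths in parallel between them.
R_inner = 0.013/(0.136×7.67) = 0.01246 K/W
R_stud  = 0.085/(46.1×0.14×7.67) = 0.001717 K/W
R_cav   = 0.085/(0.0549×0.86×7.67) = 0.2347 K/W
1/R_core = 1/R_stud + 1/R_cav → R_core = 0.001705 K/W
R_outer = 0.016/(0.992×7.67) = 0.002103 K/W
R_total = 0.01627 K/W
Q = ΔT/R_total = 21/0.01627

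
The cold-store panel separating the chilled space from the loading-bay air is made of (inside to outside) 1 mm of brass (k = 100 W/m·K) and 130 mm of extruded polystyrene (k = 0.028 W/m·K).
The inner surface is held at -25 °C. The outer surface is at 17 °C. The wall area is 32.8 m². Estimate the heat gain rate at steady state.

Q ≈ 297 W

Model the wall as resistances in series:
R_brass = L/(kA) = 0.001/(100×32.8) = 3.049×10^-7 K/W
R_extruded polystyrene = L/(kA) = 0.13/(0.028×32.8) = 0.1416 K/W
R_total = 0.1416 K/W
Q = ΔT / R_total = 42 / 0.1416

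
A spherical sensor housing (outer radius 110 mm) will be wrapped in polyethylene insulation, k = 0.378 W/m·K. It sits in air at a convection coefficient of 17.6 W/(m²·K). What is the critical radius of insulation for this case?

For a sphere r_cr = 2k/h = 2×0.378/17.6
r_cr = 43 mm; since the bare radius (110 mm) is above r_cr, any added insulation will reduce heat loss.

r_cr ≈ 43 mm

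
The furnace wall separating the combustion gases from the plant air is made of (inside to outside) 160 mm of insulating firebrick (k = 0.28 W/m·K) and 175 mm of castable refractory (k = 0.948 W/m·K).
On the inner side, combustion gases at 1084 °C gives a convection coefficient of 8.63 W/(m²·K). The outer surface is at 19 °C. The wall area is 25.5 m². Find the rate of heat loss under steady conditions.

Q ≈ 31100 W

Model the wall as resistances in series:
R_inner film = 1/(h_i·A) = 1/(8.63×25.5) = 0.004544 K/W
R_insulating firebrick = L/(kA) = 0.16/(0.28×25.5) = 0.02241 K/W
R_castable refractory = L/(kA) = 0.175/(0.948×25.5) = 0.007239 K/W
R_total = 0.03419 K/W
Q = ΔT / R_total = 1065 / 0.03419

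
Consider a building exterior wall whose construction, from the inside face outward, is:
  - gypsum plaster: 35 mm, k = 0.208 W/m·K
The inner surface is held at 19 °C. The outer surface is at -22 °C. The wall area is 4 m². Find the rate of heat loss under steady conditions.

Series thermal resistances:
R_gypsum plaster = L/(kA) = 0.035/(0.208×4) = 0.04207 K/W
R_total = 0.04207 K/W
Q = ΔT / R_total = 41 / 0.04207

Q ≈ 975 W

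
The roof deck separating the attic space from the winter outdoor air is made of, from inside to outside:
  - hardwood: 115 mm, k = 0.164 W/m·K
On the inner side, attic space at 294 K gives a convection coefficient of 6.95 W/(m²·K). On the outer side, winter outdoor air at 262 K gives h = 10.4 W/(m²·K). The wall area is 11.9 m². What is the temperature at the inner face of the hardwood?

Treating each layer as a thermal resistance in series:
R_inner film = 1/(h_i·A) = 1/(6.95×11.9) = 0.01209 K/W
R_hardwood = L/(kA) = 0.115/(0.164×11.9) = 0.05893 K/W
R_outer film = 1/(h_o·A) = 1/(10.4×11.9) = 0.00808 K/W
R_total = 0.0791 K/W;  Q = ΔT/R_total = 32/0.0791 = 404.6 W
T_interface = T_inner − Q·ΣR(inner→interface) = 294 − 405×0.01209

T ≈ 289 K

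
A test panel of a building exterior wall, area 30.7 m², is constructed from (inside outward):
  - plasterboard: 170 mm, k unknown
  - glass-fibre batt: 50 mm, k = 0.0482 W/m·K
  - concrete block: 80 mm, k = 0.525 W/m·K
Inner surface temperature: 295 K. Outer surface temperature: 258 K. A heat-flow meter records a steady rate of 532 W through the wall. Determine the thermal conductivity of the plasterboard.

Treating each layer as a thermal resistance in series:
R_glass-fibre batt = L/(kA) = 0.05/(0.0482×30.7) = 0.03379 K/W
R_concrete block = L/(kA) = 0.08/(0.525×30.7) = 0.004964 K/W
Sum of known resistances R_other = 0.03875 K/W
Total R = ΔT/Q = 37/532 = 0.06955 K/W
R_plasterboard = R_total − R_other = 0.0308 K/W
k = L/(R·A) = 0.17/(0.0308×30.7)

k ≈ 0.18 W/(m·K)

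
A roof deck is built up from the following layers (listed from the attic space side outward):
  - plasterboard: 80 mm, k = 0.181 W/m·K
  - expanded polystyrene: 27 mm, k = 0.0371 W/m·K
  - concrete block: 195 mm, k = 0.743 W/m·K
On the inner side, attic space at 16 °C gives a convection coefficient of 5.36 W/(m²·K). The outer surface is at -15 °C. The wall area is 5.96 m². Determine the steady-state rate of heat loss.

Model the wall as resistances in series:
R_inner film = 1/(h_i·A) = 1/(5.36×5.96) = 0.0313 K/W
R_plasterboard = L/(kA) = 0.08/(0.181×5.96) = 0.07416 K/W
R_expanded polystyrene = L/(kA) = 0.027/(0.0371×5.96) = 0.1221 K/W
R_concrete block = L/(kA) = 0.195/(0.743×5.96) = 0.04404 K/W
R_total = 0.2716 K/W
Q = ΔT / R_total = 31 / 0.2716

Q ≈ 114 W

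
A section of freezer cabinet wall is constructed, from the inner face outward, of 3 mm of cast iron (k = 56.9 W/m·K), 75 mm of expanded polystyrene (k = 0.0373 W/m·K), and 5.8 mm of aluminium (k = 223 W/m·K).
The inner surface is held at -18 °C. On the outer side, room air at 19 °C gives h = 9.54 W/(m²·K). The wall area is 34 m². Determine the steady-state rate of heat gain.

Q ≈ 595 W

Thermal resistances in series:
R_cast iron = L/(kA) = 0.003/(56.9×34) = 1.551×10^-6 K/W
R_expanded polystyrene = L/(kA) = 0.075/(0.0373×34) = 0.05914 K/W
R_aluminium = L/(kA) = 0.0058/(223×34) = 7.65×10^-7 K/W
R_outer film = 1/(h_o·A) = 1/(9.54×34) = 0.003083 K/W
R_total = 0.06222 K/W
Q = ΔT / R_total = 37 / 0.06222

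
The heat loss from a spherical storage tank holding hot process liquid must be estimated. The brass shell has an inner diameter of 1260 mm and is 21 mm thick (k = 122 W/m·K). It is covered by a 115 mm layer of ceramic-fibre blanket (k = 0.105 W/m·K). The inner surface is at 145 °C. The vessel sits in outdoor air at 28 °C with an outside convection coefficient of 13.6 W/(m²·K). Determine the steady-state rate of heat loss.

Spherical conduction: R = (1/r_in − 1/r_out)/(4πk) per layer; series-sum.
R_brass shell = (1/0.63 − 1/0.651)/(4π×122) = 3.34×10^-5 K/W
R_ceramic-fibre blanket = (1/0.651 − 1/0.766)/(4π×0.105) = 0.1748 K/W
R_outer film = 1/(h·4πr_o²) = 1/(13.6×4π×0.766²) = 0.009972 K/W
R_total = 0.1848 K/W
Q = ΔT/R_total = 117/0.1848

Q ≈ 633 W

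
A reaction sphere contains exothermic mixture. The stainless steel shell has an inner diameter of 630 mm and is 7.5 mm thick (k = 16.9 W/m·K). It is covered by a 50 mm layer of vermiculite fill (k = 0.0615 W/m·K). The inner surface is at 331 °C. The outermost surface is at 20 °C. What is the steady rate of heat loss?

Q ≈ 577 W

Radial (spherical) resistances in series:
R_stainless steel shell = (1/0.315 − 1/0.3225)/(4π×16.9) = 3.476×10^-4 K/W
R_vermiculite fill = (1/0.3225 − 1/0.3725)/(4π×0.0615) = 0.5386 K/W
R_total = 0.5389 K/W
Q = ΔT/R_total = 311/0.5389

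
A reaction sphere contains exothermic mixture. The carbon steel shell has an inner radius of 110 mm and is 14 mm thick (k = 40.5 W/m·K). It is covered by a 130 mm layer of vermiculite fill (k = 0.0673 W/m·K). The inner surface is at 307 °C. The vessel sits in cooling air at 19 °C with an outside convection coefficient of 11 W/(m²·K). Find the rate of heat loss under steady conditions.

Q ≈ 57.7 W

Spherical conduction: R = (1/r_in − 1/r_out)/(4πk) per layer; series-sum.
R_carbon steel shell = (1/0.11 − 1/0.124)/(4π×40.5) = 0.002017 K/W
R_vermiculite fill = (1/0.124 − 1/0.254)/(4π×0.0673) = 4.88 K/W
R_outer film = 1/(h·4πr_o²) = 1/(11×4π×0.254²) = 0.1121 K/W
R_total = 4.995 K/W
Q = ΔT/R_total = 288/4.995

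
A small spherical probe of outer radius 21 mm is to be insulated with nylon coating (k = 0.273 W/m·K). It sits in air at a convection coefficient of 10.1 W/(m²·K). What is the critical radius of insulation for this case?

For a sphere r_cr = 2k/h = 2×0.273/10.1
r_cr = 54.1 mm; since the bare radius (21 mm) is below r_cr, adding a thin layer of insulation will *increase* heat loss.

r_cr ≈ 54.1 mm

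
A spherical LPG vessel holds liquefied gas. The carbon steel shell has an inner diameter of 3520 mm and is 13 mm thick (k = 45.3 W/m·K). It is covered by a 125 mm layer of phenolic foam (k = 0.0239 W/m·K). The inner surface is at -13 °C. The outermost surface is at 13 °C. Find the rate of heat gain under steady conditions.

Q ≈ 210 W

For a spherical shell R = (1/r₁ − 1/r₂)/(4πk); film R = 1/(h·4πr²). In series:
R_carbon steel shell = (1/1.76 − 1/1.773)/(4π×45.3) = 7.318×10^-6 K/W
R_phenolic foam = (1/1.773 − 1/1.898)/(4π×0.0239) = 0.1237 K/W
R_total = 0.1237 K/W
Q = ΔT/R_total = 26/0.1237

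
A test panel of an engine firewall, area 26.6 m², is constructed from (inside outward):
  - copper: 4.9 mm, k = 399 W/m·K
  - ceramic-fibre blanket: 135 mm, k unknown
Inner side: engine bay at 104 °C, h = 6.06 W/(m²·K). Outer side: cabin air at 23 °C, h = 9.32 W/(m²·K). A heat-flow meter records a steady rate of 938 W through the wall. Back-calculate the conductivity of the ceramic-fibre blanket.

Using the resistance-network approach (series):
R_inner film = 1/(h_i·A) = 1/(6.06×26.6) = 0.006204 K/W
R_copper = L/(kA) = 0.0049/(399×26.6) = 4.617×10^-7 K/W
R_outer film = 1/(h_o·A) = 1/(9.32×26.6) = 0.004034 K/W
Sum of known resistances R_other = 0.01024 K/W
Total R = ΔT/Q = 81/938 = 0.08635 K/W
R_ceramic-fibre blanket = R_total − R_other = 0.07612 K/W
k = L/(R·A) = 0.135/(0.07612×26.6)

k ≈ 0.0667 W/(m·K)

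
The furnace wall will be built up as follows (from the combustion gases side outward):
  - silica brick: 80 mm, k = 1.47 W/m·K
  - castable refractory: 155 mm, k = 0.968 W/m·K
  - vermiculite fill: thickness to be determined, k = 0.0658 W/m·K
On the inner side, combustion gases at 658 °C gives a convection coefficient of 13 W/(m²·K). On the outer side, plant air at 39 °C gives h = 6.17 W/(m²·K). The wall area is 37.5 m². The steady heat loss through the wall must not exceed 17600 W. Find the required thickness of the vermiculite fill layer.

L ≈ 56.9 mm

Treating each layer as a thermal resistance in series:
R_inner film = 1/(h_i·A) = 1/(13×37.5) = 0.002051 K/W
R_silica brick = L/(kA) = 0.08/(1.47×37.5) = 0.001451 K/W
R_castable refractory = L/(kA) = 0.155/(0.968×37.5) = 0.00427 K/W
R_outer film = 1/(h_o·A) = 1/(6.17×37.5) = 0.004322 K/W
Sum of the known resistances R_other = 0.01209 K/W
Required total resistance R_tot = ΔT/Q_allow = 619/17600 = 0.03517 K/W
R_vermiculite fill = R_tot − R_other = 0.02308 K/W
L = R·k·A = 0.02308×0.0658×37.5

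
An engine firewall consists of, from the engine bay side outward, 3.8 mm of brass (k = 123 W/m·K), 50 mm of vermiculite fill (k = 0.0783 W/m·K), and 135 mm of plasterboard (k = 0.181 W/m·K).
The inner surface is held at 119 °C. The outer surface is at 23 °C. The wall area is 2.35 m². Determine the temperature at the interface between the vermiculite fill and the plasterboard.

Thermal resistances in series:
R_brass = L/(kA) = 0.0038/(123×2.35) = 1.315×10^-5 K/W
R_vermiculite fill = L/(kA) = 0.05/(0.0783×2.35) = 0.2717 K/W
R_plasterboard = L/(kA) = 0.135/(0.181×2.35) = 0.3174 K/W
R_total = 0.5891 K/W;  Q = ΔT/R_total = 96/0.5891 = 163 W
T_interface = T_inner − Q·ΣR(inner→interface) = 119 − 163×0.2717

T ≈ 74.7 °C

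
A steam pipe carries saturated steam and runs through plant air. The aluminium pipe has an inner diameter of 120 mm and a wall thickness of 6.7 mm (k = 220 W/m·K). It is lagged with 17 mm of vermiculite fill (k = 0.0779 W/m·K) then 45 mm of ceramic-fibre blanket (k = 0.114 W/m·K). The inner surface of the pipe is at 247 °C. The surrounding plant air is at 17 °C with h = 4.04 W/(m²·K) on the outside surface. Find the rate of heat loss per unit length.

For a radial system each layer contributes R = ln(r_out/r_in)/(2πkL); films add R = 1/(hA).
R_aluminium pipe wall = ln(66.7/60)/(2π×220×1) = 7.658×10^-5 K/W
R_vermiculite fill = ln(83.7/66.7)/(2π×0.0779×1) = 0.4638 K/W
R_ceramic-fibre blanket = ln(128.7/83.7)/(2π×0.114×1) = 0.6007 K/W
R_outer film = 1/(h_o·2πr_oL) = 1/(4.04×2π×0.1287×1) = 0.3061 K/W
R_total = 1.371 K/W
Q = ΔT/R_total = 230/1.371

q′ ≈ 168 W/m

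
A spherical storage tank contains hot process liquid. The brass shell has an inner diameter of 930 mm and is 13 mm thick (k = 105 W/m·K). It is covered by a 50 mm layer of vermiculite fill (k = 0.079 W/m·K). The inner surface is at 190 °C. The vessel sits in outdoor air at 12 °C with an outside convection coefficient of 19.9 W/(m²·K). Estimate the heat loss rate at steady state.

Q ≈ 832 W

Radial (spherical) resistances in series:
R_brass shell = (1/0.465 − 1/0.478)/(4π×105) = 4.433×10^-5 K/W
R_vermiculite fill = (1/0.478 − 1/0.528)/(4π×0.079) = 0.1996 K/W
R_outer film = 1/(h·4πr_o²) = 1/(19.9×4π×0.528²) = 0.01434 K/W
R_total = 0.2139 K/W
Q = ΔT/R_total = 178/0.2139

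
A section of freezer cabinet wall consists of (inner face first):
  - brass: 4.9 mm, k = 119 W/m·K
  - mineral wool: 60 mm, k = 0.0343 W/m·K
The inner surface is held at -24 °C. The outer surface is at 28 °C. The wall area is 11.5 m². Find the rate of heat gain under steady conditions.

Model the wall as resistances in series:
R_brass = L/(kA) = 0.0049/(119×11.5) = 3.581×10^-6 K/W
R_mineral wool = L/(kA) = 0.06/(0.0343×11.5) = 0.1521 K/W
R_total = 0.1521 K/W
Q = ΔT / R_total = 52 / 0.1521

Q ≈ 342 W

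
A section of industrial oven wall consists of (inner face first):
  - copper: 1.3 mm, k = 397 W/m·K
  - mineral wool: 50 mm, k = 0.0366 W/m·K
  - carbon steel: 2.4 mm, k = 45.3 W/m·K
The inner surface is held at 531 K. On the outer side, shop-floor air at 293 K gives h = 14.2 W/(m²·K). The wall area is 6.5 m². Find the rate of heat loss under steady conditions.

Model the wall as resistances in series:
R_copper = L/(kA) = 0.0013/(397×6.5) = 5.038×10^-7 K/W
R_mineral wool = L/(kA) = 0.05/(0.0366×6.5) = 0.2102 K/W
R_carbon steel = L/(kA) = 0.0024/(45.3×6.5) = 8.151×10^-6 K/W
R_outer film = 1/(h_o·A) = 1/(14.2×6.5) = 0.01083 K/W
R_total = 0.221 K/W
Q = ΔT / R_total = 238 / 0.221

Q ≈ 1080 W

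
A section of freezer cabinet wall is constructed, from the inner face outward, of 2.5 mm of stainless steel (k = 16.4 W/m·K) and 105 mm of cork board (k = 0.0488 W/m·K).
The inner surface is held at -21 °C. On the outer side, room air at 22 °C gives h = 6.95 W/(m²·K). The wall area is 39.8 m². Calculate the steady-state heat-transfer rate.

Using the resistance-network approach (series):
R_stainless steel = L/(kA) = 0.0025/(16.4×39.8) = 3.83×10^-6 K/W
R_cork board = L/(kA) = 0.105/(0.0488×39.8) = 0.05406 K/W
R_outer film = 1/(h_o·A) = 1/(6.95×39.8) = 0.003615 K/W
R_total = 0.05768 K/W
Q = ΔT / R_total = 43 / 0.05768

Q ≈ 745 W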